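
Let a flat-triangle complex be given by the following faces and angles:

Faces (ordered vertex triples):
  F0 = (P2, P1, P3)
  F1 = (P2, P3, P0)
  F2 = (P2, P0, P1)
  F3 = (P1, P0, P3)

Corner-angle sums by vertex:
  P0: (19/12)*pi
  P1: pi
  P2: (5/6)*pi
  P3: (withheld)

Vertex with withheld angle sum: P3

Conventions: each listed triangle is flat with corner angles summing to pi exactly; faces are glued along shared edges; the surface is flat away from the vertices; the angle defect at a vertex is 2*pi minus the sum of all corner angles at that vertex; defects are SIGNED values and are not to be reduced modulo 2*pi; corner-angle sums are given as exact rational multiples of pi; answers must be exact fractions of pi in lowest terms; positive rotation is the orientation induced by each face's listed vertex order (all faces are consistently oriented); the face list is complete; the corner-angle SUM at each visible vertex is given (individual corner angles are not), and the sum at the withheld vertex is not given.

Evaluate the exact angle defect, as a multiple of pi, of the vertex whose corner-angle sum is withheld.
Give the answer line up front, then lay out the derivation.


Answer: defect(P3) = (17/12)*pi

V = 4, E = 6, F = 4; chi = V - E + F = 2
Gauss-Bonnet: total defect = 2*pi*chi = 4*pi; visible defects sum to (31/12)*pi


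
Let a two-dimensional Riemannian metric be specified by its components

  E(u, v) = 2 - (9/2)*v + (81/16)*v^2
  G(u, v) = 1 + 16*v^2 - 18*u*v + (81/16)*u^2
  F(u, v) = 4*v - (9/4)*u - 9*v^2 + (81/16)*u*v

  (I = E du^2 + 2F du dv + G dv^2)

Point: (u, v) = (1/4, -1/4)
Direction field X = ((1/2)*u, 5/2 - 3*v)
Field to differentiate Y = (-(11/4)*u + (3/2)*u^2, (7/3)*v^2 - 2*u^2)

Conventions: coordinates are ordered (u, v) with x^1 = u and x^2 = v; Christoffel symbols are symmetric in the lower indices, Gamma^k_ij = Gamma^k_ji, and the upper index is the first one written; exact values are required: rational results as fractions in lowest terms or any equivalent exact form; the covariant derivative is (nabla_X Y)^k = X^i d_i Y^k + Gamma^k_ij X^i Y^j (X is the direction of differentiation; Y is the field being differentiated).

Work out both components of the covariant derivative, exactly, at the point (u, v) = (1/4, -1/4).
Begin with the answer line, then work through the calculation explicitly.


Answer: (nabla_X Y)^u = 35189/36144, (nabla_X Y)^v = -185789/36144

E = 881/256, F = -625/256, G = 881/256 at the point
E_u = 0, E_v = -225/32, F_u = -225/64, F_v = 625/64, G_u = 225/32, G_v = -25/2
EG - F^2 = 753/128;  g^inv = (128/753) * [[881/256, 625/256], [625/256, 881/256]]
first-kind symbols [ij,l] = (1/2)(d_i g_jl + d_j g_il - d_l g_ij): [uu,u] = E_u/2 = 0, [uu,v] = F_u - E_v/2 = 0, [uv,u] = E_v/2 = -225/64, [uv,v] = G_u/2 = 225/64, [vv,u] = F_v - G_u/2 = 25/4, [vv,v] = G_v/2 = -25/4
Gamma^u_ij = (G*[ij,u] - F*[ij,v])/(EG - F^2), Gamma^v_ij = (E*[ij,v] - F*[ij,u])/(EG - F^2)
Gamma_uuu = 0, Gamma_uuv = -150/251, Gamma_uvv = 800/753, Gamma_vuu = 0, Gamma_vuv = 150/251, Gamma_vvv = -800/753
X = (1/8, 13/4), Y = (-19/32, 1/48) at the point


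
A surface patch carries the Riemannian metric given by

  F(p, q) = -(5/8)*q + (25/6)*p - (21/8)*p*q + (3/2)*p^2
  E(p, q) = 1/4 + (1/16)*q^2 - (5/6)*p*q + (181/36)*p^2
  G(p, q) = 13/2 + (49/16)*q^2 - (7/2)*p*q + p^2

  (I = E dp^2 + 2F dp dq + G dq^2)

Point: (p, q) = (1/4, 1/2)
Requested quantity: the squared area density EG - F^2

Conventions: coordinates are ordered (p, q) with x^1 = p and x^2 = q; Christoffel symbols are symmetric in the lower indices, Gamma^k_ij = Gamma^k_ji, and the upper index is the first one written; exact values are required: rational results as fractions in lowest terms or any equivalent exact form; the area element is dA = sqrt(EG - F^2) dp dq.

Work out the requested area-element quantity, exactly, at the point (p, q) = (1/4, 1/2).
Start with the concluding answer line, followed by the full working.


Answer: EG - F^2 = 111809/36864

E = 137/288, F = 95/192, G = 441/64; EG - F^2 = 111809/36864


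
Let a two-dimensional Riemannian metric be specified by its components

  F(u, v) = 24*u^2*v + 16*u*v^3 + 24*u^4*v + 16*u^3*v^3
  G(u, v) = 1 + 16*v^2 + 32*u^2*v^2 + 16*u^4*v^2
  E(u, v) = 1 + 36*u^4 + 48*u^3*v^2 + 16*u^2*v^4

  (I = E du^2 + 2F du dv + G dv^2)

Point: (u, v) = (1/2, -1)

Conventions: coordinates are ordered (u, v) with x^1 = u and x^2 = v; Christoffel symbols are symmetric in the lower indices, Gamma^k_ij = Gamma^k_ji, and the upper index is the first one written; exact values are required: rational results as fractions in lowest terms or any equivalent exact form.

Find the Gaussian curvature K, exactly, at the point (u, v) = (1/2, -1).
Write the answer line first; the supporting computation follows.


Answer: K = 32/1377

E = 53/4, F = -35/2, G = 26, EG - F^2 = 153/4 at the point
E_u = 70, E_v = -28, F_u = -64, F_v = 75/2, G_u = 40, G_v = -50
E_vv = 60, F_uv = 120, G_uu = 112
Using the Brioschi determinant formula for K from the metric derivatives:
M1 = [[-E_vv/2 + F_uv - G_uu/2, E_u/2, F_u - E_v/2], [F_v - G_u/2, E, F], [G_v/2, F, G]] = [[34, 35, -50], [35/2, 53/4, -35/2], [-25, -35/2, 26]]; det M1 = -562
M2 = [[0, E_v/2, G_u/2], [E_v/2, E, F], [G_u/2, F, G]] = [[0, -14, 20], [-14, 53/4, -35/2], [20, -35/2, 26]]; det M2 = -596
det M1 - det M2 = 34; K = 34 / (153/4)^2 = 32/1377


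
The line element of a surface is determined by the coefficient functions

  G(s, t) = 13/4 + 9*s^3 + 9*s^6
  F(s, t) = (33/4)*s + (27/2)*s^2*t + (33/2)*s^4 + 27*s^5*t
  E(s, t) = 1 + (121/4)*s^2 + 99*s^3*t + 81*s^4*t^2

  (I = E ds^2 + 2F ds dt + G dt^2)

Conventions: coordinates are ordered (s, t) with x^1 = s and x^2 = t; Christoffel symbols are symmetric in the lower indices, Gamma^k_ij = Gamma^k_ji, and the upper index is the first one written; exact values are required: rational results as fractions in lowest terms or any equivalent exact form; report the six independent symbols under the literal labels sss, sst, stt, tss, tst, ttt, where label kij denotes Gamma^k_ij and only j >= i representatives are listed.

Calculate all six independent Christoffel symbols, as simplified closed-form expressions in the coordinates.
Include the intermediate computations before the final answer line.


E = 1 + (121/4)*s^2 + 99*s^3*t + 81*s^4*t^2; F = (33/4)*s + (27/2)*s^2*t + (33/2)*s^4 + 27*s^5*t; G = 13/4 + 9*s^3 + 9*s^6
Gamma^k_ij = (1/2) g^{kl} (d_i g_jl + d_j g_il - d_l g_ij), with g^inv = (1/(EG-F^2)) [[G, -F], [-F, E]]
first partials: E_s = (121/2)*s + 297*s^2*t + 324*s^3*t^2, E_t = 99*s^3 + 162*s^4*t, F_s = 33/4 + 27*s*t + 66*s^3 + 135*s^4*t, F_t = (27/2)*s^2 + 27*s^5, G_s = 27*s^2 + 54*s^5, G_t = 0
D = EG - F^2 = 13/4 + (121/4)*s^2 + 9*s^3 + 99*s^3*t + 81*s^4*t^2 + 9*s^6
expanded: Gamma^s_ss = (G E_s - 2F F_s + F E_t)/(2D), Gamma^s_st = (G E_t - F G_s)/(2D), Gamma^s_tt = (2G F_t - G G_s - F G_t)/(2D), Gamma^t_ss = (2E F_s - E E_t - F E_s)/(2D), Gamma^t_st = (E G_s - F E_t)/(2D), Gamma^t_tt = (E G_t - 2F F_t + F G_s)/(2D); substitute and cancel common factors

Answer: Gamma_sss = (648*s^3*t^2 + 594*s^2*t + 121*s)/(36*s^6 + 324*s^4*t^2 + 396*s^3*t + 36*s^3 + 121*s^2 + 13), Gamma_sst = (324*s^4*t + 198*s^3)/(36*s^6 + 324*s^4*t^2 + 396*s^3*t + 36*s^3 + 121*s^2 + 13), Gamma_stt = 0, Gamma_tss = (216*s^4*t + 66*s^3 + 108*s*t + 33)/(36*s^6 + 324*s^4*t^2 + 396*s^3*t + 36*s^3 + 121*s^2 + 13), Gamma_tst = (108*s^5 + 54*s^2)/(36*s^6 + 324*s^4*t^2 + 396*s^3*t + 36*s^3 + 121*s^2 + 13), Gamma_ttt = 0


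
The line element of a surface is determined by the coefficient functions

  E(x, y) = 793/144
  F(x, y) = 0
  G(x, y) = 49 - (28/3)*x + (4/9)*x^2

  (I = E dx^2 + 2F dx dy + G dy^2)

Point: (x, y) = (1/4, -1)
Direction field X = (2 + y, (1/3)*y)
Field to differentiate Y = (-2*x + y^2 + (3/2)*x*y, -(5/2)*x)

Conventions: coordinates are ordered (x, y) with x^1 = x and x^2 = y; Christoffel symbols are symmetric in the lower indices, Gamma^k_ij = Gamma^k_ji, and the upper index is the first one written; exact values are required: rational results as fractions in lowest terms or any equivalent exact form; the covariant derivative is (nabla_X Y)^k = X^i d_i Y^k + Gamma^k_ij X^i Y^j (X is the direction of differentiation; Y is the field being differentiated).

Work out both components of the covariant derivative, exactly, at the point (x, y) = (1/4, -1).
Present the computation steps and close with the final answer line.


E = 793/144, F = 0, G = 1681/36 at the point
E_x = 0, E_y = 0, F_x = 0, F_y = 0, G_x = -82/9, G_y = 0
EG - F^2 = 1333033/5184;  g^inv = (5184/1333033) * [[1681/36, 0], [0, 793/144]]
first-kind symbols [ij,l] = (1/2)(d_i g_jl + d_j g_il - d_l g_ij): [xx,x] = E_x/2 = 0, [xx,y] = F_x - E_y/2 = 0, [xy,x] = E_y/2 = 0, [xy,y] = G_x/2 = -41/9, [yy,x] = F_y - G_x/2 = 41/9, [yy,y] = G_y/2 = 0
Gamma^x_ij = (G*[ij,x] - F*[ij,y])/(EG - F^2), Gamma^y_ij = (E*[ij,y] - F*[ij,x])/(EG - F^2)
Gamma_xxx = 0, Gamma_xxy = 0, Gamma_xyy = 656/793, Gamma_yxx = 0, Gamma_yxy = -4/41, Gamma_yyy = 0
X = (1, -1/3), Y = (1/8, -5/8) at the point

Answer: (nabla_X Y)^x = -53023/19032, (nabla_X Y)^y = -599/246


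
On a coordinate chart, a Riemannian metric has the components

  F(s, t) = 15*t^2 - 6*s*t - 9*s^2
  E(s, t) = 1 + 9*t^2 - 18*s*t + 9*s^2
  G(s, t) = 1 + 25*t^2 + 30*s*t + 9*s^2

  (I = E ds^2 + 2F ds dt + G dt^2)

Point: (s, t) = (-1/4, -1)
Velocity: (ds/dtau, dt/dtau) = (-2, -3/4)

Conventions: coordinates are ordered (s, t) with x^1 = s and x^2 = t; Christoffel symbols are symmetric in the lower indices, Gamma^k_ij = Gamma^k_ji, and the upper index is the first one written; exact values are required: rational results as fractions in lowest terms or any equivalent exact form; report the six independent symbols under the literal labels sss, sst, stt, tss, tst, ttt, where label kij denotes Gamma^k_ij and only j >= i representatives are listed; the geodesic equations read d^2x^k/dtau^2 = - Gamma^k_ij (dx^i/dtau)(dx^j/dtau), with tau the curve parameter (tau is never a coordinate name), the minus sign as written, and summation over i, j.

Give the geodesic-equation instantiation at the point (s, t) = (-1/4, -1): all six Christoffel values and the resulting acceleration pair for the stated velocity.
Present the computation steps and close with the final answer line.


E = 97/16, F = 207/16, G = 545/16 at the point
E_s = 27/2, E_t = -27/2, F_s = 21/2, F_t = -57/2, G_s = -69/2, G_t = -115/2
EG - F^2 = 313/8;  g^inv = (8/313) * [[545/16, -207/16], [-207/16, 97/16]]
first-kind symbols [ij,l] = (1/2)(d_i g_jl + d_j g_il - d_l g_ij): [ss,s] = E_s/2 = 27/4, [ss,t] = F_s - E_t/2 = 69/4, [st,s] = E_t/2 = -27/4, [st,t] = G_s/2 = -69/4, [tt,s] = F_t - G_s/2 = -45/4, [tt,t] = G_t/2 = -115/4
Gamma^s_ij = (G*[ij,s] - F*[ij,t])/(EG - F^2), Gamma^t_ij = (E*[ij,t] - F*[ij,s])/(EG - F^2)
Gamma_sss = 54/313, Gamma_sst = -54/313, Gamma_stt = -90/313, Gamma_tss = 138/313, Gamma_tst = -138/313, Gamma_ttt = -230/313
d^2s/dtau^2 = -(Gamma_sss*(-2)^2 + 2*Gamma_sst*(-2)*(-3/4) + Gamma_stt*(-3/4)^2) = -27/2504
d^2t/dtau^2 = -(Gamma_tss*(-2)^2 + 2*Gamma_tst*(-2)*(-3/4) + Gamma_ttt*(-3/4)^2) = -69/2504

Answer: Gamma_sss = 54/313, Gamma_sst = -54/313, Gamma_stt = -90/313, Gamma_tss = 138/313, Gamma_tst = -138/313, Gamma_ttt = -230/313; accelerations (d^2s/dtau^2, d^2t/dtau^2) = (-27/2504, -69/2504)


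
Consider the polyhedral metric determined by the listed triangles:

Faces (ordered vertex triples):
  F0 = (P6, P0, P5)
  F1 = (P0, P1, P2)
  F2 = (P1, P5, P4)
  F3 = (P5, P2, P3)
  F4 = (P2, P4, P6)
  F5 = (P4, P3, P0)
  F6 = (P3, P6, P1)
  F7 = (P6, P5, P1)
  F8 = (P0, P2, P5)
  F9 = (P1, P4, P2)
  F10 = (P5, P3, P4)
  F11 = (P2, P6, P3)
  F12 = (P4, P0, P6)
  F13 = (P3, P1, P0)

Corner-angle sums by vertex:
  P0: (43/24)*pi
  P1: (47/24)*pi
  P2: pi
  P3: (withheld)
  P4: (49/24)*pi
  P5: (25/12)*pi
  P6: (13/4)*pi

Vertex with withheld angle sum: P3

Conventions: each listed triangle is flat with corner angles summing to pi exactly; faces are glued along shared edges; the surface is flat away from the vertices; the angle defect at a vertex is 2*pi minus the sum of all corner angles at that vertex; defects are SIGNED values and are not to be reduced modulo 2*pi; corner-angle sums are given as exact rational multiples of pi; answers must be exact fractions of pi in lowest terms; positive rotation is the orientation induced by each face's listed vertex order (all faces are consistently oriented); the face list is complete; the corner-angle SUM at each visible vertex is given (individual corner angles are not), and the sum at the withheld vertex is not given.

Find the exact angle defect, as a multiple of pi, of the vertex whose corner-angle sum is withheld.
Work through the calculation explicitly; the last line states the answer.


V = 7, E = 21, F = 14; chi = V - E + F = 0
Gauss-Bonnet: total defect = 2*pi*chi = 0; visible defects sum to -pi/8

Answer: defect(P3) = pi/8


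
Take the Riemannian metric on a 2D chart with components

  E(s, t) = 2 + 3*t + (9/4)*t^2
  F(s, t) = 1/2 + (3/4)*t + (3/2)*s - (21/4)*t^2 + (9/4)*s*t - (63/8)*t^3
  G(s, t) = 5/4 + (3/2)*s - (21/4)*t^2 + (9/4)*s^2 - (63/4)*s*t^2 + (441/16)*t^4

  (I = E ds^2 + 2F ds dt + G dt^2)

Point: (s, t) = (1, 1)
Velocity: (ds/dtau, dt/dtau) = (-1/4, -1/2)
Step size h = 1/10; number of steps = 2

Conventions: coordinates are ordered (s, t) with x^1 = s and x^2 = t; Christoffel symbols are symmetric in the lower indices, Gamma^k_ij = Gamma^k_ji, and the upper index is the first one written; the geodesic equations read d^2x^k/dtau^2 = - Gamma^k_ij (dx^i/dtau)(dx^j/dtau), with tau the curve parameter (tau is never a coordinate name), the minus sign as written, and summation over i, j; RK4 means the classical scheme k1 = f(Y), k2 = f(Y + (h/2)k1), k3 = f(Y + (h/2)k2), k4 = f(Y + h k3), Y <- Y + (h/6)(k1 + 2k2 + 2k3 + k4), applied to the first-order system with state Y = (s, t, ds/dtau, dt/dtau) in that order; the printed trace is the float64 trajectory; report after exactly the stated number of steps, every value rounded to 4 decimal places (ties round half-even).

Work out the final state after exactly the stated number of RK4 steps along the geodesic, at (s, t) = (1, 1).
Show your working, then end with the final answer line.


f(Y) = (ds/dtau, dt/dtau, -Gamma^s_ij Y'^i Y'^j, -Gamma^t_ij Y'^i Y'^j) with the Gammas evaluated at the stage position; h = 0.100000; intermediate values shown to 6 dp
step 0: s = 1.0000, t = 1.0000, ds/dtau = -0.2500, dt/dtau = -0.5000
step 1:
  k1: at (s, t) = (1.000000, 1.000000), (ds/dtau, dt/dtau) = (-0.250000, -0.500000); Gamma_sss = 0.000000, Gamma_sst = 0.210526, Gamma_stt = -1.473684, Gamma_tss = 0.000000, Gamma_tst = -0.273684, Gamma_ttt = 1.915789; k1 = (-0.250000, -0.500000, 0.315789, -0.410526)
  k2: at (s, t) = (0.987500, 0.975000), (ds/dtau, dt/dtau) = (-0.234211, -0.520526); Gamma_sss = 0.000000, Gamma_sst = 0.229124, Gamma_stt = -1.563771, Gamma_tss = 0.000000, Gamma_tst = -0.280023, Gamma_ttt = 1.911155; k2 = (-0.234211, -0.520526, 0.367834, -0.449546)
  k3: at (s, t) = (0.988289, 0.973974), (ds/dtau, dt/dtau) = (-0.231608, -0.522477); Gamma_sss = 0.000000, Gamma_sst = 0.230091, Gamma_stt = -1.568717, Gamma_tss = 0.000000, Gamma_tst = -0.280288, Gamma_ttt = 1.910950; k3 = (-0.231608, -0.522477, 0.372546, -0.453821)
  k4: at (s, t) = (0.976839, 0.947752), (ds/dtau, dt/dtau) = (-0.212745, -0.545382); Gamma_sss = 0.000000, Gamma_sst = 0.251739, Gamma_stt = -1.670106, Gamma_tss = 0.000000, Gamma_tst = -0.285924, Gamma_ttt = 1.896897; k4 = (-0.212745, -0.545382, 0.438342, -0.497866)
  Y <- Y + (h/6)(k1 + 2k2 + 2k3 + k4): s = 0.9768, t = 0.9478, ds/dtau = -0.2128, dt/dtau = -0.5453
step 2:
  k1: at (s, t) = (0.976760, 0.947810), (ds/dtau, dt/dtau) = (-0.212752, -0.545252); Gamma_sss = 0.000000, Gamma_sst = 0.251674, Gamma_stt = -1.669777, Gamma_tss = 0.000000, Gamma_tst = -0.285912, Gamma_ttt = 1.896934; k1 = (-0.212752, -0.545252, 0.438034, -0.497625)
  k2: at (s, t) = (0.966123, 0.920548), (ds/dtau, dt/dtau) = (-0.190850, -0.570133); Gamma_sss = 0.000000, Gamma_sst = 0.276479, Gamma_stt = -1.781582, Gamma_tss = 0.000000, Gamma_tst = -0.290285, Gamma_ttt = 1.870545; k2 = (-0.190850, -0.570133, 0.518940, -0.544853)
  k3: at (s, t) = (0.967218, 0.919304), (ds/dtau, dt/dtau) = (-0.186805, -0.572495); Gamma_sss = 0.000000, Gamma_sst = 0.277918, Gamma_stt = -1.788439, Gamma_tss = 0.000000, Gamma_tst = -0.290429, Gamma_ttt = 1.868949; k3 = (-0.186805, -0.572495, 0.526717, -0.550428)
  k4: at (s, t) = (0.958080, 0.890561), (ds/dtau, dt/dtau) = (-0.160080, -0.600295); Gamma_sss = 0.000000, Gamma_sst = 0.306968, Gamma_stt = -1.913613, Gamma_tss = 0.000000, Gamma_tst = -0.292618, Gamma_ttt = 1.824157; k4 = (-0.160080, -0.600295, 0.630582, -0.601104)
  Y <- Y + (h/6)(k1 + 2k2 + 2k3 + k4): s = 0.9580, t = 0.8906, ds/dtau = -0.1601, dt/dtau = -0.6001

Answer: s = 0.9580, t = 0.8906, ds/dtau = -0.1601, dt/dtau = -0.6001


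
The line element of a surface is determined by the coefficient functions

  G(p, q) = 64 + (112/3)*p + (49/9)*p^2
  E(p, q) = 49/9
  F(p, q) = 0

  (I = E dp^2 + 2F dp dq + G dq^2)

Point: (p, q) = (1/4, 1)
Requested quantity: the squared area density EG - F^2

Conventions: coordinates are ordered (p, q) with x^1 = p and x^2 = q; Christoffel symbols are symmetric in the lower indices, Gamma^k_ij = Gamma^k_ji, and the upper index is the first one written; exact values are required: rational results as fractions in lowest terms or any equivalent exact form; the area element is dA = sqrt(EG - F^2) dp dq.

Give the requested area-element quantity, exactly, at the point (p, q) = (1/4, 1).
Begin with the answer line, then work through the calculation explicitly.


Answer: EG - F^2 = 519841/1296

E = 49/9, F = 0, G = 10609/144; EG - F^2 = 519841/1296


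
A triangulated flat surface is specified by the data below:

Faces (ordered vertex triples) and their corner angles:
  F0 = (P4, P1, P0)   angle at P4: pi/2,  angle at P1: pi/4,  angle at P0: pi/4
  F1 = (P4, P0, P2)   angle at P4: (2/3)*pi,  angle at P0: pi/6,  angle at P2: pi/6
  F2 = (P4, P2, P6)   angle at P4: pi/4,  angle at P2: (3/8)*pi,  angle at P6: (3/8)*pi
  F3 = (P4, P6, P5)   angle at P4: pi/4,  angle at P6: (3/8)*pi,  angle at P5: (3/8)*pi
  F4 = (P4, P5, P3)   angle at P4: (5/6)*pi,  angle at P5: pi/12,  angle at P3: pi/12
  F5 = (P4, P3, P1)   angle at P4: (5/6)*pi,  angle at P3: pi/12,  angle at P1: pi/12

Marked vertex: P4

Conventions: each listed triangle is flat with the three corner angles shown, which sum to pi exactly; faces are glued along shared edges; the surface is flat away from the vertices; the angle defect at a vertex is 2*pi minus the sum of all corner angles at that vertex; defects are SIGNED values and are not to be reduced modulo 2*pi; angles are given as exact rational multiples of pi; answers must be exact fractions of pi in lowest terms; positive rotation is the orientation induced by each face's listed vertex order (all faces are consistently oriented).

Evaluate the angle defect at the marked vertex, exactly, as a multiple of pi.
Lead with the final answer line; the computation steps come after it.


Answer: defect(P4) = (-4/3)*pi

Sum of corner angles at P4: (10/3)*pi
defect = 2*pi - (10/3)*pi


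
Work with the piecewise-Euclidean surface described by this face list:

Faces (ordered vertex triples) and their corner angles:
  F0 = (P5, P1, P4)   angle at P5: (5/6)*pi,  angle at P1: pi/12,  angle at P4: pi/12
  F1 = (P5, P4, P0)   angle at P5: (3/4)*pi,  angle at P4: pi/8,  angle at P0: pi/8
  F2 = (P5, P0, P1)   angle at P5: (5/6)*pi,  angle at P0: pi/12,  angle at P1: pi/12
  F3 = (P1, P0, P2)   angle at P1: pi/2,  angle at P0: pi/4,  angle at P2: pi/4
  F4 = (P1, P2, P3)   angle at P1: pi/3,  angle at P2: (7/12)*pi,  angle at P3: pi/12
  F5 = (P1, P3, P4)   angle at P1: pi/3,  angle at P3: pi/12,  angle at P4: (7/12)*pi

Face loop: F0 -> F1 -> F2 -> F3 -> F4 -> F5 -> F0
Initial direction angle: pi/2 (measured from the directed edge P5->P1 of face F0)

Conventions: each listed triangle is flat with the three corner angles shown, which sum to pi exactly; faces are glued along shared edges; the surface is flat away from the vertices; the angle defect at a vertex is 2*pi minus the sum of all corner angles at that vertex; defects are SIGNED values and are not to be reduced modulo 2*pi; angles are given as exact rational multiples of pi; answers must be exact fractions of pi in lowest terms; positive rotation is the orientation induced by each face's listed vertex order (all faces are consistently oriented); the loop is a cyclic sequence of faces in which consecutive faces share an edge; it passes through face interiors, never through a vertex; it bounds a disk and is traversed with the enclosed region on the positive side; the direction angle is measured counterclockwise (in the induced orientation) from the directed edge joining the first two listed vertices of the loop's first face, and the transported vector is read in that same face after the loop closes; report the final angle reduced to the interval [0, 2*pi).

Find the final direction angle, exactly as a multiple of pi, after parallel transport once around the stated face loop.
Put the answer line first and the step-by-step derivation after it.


Answer: final direction angle = (3/4)*pi

enclosed vertex P1: corner angles sum to (4/3)*pi, defect = 2*pi - (4/3)*pi = (2/3)*pi
enclosed vertex P5: corner angles sum to (29/12)*pi, defect = 2*pi - (29/12)*pi = (-5/12)*pi
the rotation equals the total enclosed defect, so the final angle is initial + defects (mod 2*pi)
final angle = pi/2 + pi/4 = (3/4)*pi (mod 2*pi)


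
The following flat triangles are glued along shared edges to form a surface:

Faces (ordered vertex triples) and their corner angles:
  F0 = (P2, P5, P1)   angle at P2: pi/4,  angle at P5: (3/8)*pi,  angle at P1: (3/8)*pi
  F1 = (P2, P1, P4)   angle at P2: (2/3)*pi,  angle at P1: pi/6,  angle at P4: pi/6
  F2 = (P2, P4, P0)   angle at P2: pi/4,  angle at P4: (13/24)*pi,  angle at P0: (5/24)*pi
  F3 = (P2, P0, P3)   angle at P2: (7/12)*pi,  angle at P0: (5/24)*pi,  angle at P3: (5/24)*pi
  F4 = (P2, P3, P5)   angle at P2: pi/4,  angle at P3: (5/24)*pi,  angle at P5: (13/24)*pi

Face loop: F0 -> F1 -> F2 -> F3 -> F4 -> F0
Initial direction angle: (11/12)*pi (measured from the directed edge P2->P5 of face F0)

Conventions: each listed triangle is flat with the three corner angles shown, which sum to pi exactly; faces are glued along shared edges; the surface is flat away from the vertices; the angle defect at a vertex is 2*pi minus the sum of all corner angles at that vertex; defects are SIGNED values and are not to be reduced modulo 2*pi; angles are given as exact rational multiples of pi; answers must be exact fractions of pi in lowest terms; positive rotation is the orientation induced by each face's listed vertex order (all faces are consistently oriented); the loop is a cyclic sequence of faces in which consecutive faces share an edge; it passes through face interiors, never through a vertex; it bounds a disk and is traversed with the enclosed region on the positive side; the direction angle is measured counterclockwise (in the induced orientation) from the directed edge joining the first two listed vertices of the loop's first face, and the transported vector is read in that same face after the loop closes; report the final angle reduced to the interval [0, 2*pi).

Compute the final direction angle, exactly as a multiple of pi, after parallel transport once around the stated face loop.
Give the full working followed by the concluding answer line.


enclosed vertex P2: corner angles sum to 2*pi, defect = 2*pi - 2*pi = 0
final direction = starting direction + enclosed defect total, reduced mod 2*pi (induced orientation)
final angle = (11/12)*pi + 0 = (11/12)*pi (mod 2*pi)

Answer: final direction angle = (11/12)*pi


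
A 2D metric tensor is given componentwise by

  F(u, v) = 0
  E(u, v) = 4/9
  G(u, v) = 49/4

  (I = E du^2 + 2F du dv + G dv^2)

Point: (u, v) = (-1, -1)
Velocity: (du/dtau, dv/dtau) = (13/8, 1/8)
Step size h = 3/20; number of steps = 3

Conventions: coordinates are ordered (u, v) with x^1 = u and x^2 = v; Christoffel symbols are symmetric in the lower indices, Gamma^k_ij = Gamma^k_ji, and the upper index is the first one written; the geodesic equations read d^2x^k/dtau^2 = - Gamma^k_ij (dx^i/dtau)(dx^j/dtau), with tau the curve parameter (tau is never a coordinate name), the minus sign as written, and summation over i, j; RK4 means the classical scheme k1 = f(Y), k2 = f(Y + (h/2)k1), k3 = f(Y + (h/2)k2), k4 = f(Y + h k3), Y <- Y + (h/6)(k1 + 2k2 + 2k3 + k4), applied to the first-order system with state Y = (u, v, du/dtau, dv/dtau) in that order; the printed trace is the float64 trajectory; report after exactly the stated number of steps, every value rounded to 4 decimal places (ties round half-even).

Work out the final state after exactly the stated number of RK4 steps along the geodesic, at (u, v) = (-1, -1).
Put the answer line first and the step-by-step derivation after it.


Answer: u = -0.2688, v = -0.9437, du/dtau = 1.6250, dv/dtau = 0.1250

f(Y) = (du/dtau, dv/dtau, -Gamma^u_ij Y'^i Y'^j, -Gamma^v_ij Y'^i Y'^j) with the Gammas evaluated at the stage position; h = 0.150000; intermediate values shown to 6 dp
step 0: u = -1.0000, v = -1.0000, du/dtau = 1.6250, dv/dtau = 0.1250
step 1:
  k1: at (u, v) = (-1.000000, -1.000000), (du/dtau, dv/dtau) = (1.625000, 0.125000); Gamma_uuu = 0.000000, Gamma_uuv = 0.000000, Gamma_uvv = 0.000000, Gamma_vuu = 0.000000, Gamma_vuv = 0.000000, Gamma_vvv = 0.000000; k1 = (1.625000, 0.125000, 0.000000, 0.000000)
  k2: at (u, v) = (-0.878125, -0.990625), (du/dtau, dv/dtau) = (1.625000, 0.125000); Gamma_uuu = 0.000000, Gamma_uuv = 0.000000, Gamma_uvv = 0.000000, Gamma_vuu = 0.000000, Gamma_vuv = 0.000000, Gamma_vvv = 0.000000; k2 = (1.625000, 0.125000, 0.000000, 0.000000)
  k3: at (u, v) = (-0.878125, -0.990625), (du/dtau, dv/dtau) = (1.625000, 0.125000); Gamma_uuu = 0.000000, Gamma_uuv = 0.000000, Gamma_uvv = 0.000000, Gamma_vuu = 0.000000, Gamma_vuv = 0.000000, Gamma_vvv = 0.000000; k3 = (1.625000, 0.125000, 0.000000, 0.000000)
  k4: at (u, v) = (-0.756250, -0.981250), (du/dtau, dv/dtau) = (1.625000, 0.125000); Gamma_uuu = 0.000000, Gamma_uuv = 0.000000, Gamma_uvv = 0.000000, Gamma_vuu = 0.000000, Gamma_vuv = 0.000000, Gamma_vvv = 0.000000; k4 = (1.625000, 0.125000, 0.000000, 0.000000)
  Y <- Y + (h/6)(k1 + 2k2 + 2k3 + k4): u = -0.7563, v = -0.9812, du/dtau = 1.6250, dv/dtau = 0.1250
step 2:
  k1: at (u, v) = (-0.756250, -0.981250), (du/dtau, dv/dtau) = (1.625000, 0.125000); Gamma_uuu = 0.000000, Gamma_uuv = 0.000000, Gamma_uvv = 0.000000, Gamma_vuu = 0.000000, Gamma_vuv = 0.000000, Gamma_vvv = 0.000000; k1 = (1.625000, 0.125000, 0.000000, 0.000000)
  k2: at (u, v) = (-0.634375, -0.971875), (du/dtau, dv/dtau) = (1.625000, 0.125000); Gamma_uuu = 0.000000, Gamma_uuv = 0.000000, Gamma_uvv = 0.000000, Gamma_vuu = 0.000000, Gamma_vuv = 0.000000, Gamma_vvv = 0.000000; k2 = (1.625000, 0.125000, 0.000000, 0.000000)
  k3: at (u, v) = (-0.634375, -0.971875), (du/dtau, dv/dtau) = (1.625000, 0.125000); Gamma_uuu = 0.000000, Gamma_uuv = 0.000000, Gamma_uvv = 0.000000, Gamma_vuu = 0.000000, Gamma_vuv = 0.000000, Gamma_vvv = 0.000000; k3 = (1.625000, 0.125000, 0.000000, 0.000000)
  k4: at (u, v) = (-0.512500, -0.962500), (du/dtau, dv/dtau) = (1.625000, 0.125000); Gamma_uuu = 0.000000, Gamma_uuv = 0.000000, Gamma_uvv = 0.000000, Gamma_vuu = 0.000000, Gamma_vuv = 0.000000, Gamma_vvv = 0.000000; k4 = (1.625000, 0.125000, 0.000000, 0.000000)
  Y <- Y + (h/6)(k1 + 2k2 + 2k3 + k4): u = -0.5125, v = -0.9625, du/dtau = 1.6250, dv/dtau = 0.1250
step 3:
  k1: at (u, v) = (-0.512500, -0.962500), (du/dtau, dv/dtau) = (1.625000, 0.125000); Gamma_uuu = 0.000000, Gamma_uuv = 0.000000, Gamma_uvv = 0.000000, Gamma_vuu = 0.000000, Gamma_vuv = 0.000000, Gamma_vvv = 0.000000; k1 = (1.625000, 0.125000, 0.000000, 0.000000)
  k2: at (u, v) = (-0.390625, -0.953125), (du/dtau, dv/dtau) = (1.625000, 0.125000); Gamma_uuu = 0.000000, Gamma_uuv = 0.000000, Gamma_uvv = 0.000000, Gamma_vuu = 0.000000, Gamma_vuv = 0.000000, Gamma_vvv = 0.000000; k2 = (1.625000, 0.125000, 0.000000, 0.000000)
  k3: at (u, v) = (-0.390625, -0.953125), (du/dtau, dv/dtau) = (1.625000, 0.125000); Gamma_uuu = 0.000000, Gamma_uuv = 0.000000, Gamma_uvv = 0.000000, Gamma_vuu = 0.000000, Gamma_vuv = 0.000000, Gamma_vvv = 0.000000; k3 = (1.625000, 0.125000, 0.000000, 0.000000)
  k4: at (u, v) = (-0.268750, -0.943750), (du/dtau, dv/dtau) = (1.625000, 0.125000); Gamma_uuu = 0.000000, Gamma_uuv = 0.000000, Gamma_uvv = 0.000000, Gamma_vuu = 0.000000, Gamma_vuv = 0.000000, Gamma_vvv = 0.000000; k4 = (1.625000, 0.125000, 0.000000, 0.000000)
  Y <- Y + (h/6)(k1 + 2k2 + 2k3 + k4): u = -0.2688, v = -0.9437, du/dtau = 1.6250, dv/dtau = 0.1250


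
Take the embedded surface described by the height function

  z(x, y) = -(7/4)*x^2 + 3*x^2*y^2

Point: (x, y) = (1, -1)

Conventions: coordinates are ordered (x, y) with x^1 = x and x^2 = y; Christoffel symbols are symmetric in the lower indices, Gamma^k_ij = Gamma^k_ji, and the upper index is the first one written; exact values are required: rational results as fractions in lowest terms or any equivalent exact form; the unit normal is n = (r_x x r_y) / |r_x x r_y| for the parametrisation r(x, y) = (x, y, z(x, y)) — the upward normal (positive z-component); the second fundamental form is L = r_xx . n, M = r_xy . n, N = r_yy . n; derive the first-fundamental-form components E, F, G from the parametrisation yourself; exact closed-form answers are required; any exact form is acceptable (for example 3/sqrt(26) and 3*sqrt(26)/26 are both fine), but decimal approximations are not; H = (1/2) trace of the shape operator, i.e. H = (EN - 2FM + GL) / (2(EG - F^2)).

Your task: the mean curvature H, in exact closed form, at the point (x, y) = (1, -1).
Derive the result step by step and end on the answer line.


z_x = 5/2, z_y = -6, z_xx = 5/2, z_xy = -12, z_yy = 6
E = 29/4, F = -15, G = 37; answer radicand W^2 = 173/4
unnormalised second-form numerators: l = 5/2, m = -12, n = 6; L = l/sqrt(173/4), and similarly M = m/sqrt(W^2), N = n/sqrt(W^2)
H = (E*n - 2*F*m + G*l) / (2*(EG - F^2)*sqrt(W^2)); E*n - 2*F*m + G*l = -224, EG - F^2 = 173/4, so H = (-448/173)/sqrt(173/4)

Answer: H = -896*sqrt(173)/29929


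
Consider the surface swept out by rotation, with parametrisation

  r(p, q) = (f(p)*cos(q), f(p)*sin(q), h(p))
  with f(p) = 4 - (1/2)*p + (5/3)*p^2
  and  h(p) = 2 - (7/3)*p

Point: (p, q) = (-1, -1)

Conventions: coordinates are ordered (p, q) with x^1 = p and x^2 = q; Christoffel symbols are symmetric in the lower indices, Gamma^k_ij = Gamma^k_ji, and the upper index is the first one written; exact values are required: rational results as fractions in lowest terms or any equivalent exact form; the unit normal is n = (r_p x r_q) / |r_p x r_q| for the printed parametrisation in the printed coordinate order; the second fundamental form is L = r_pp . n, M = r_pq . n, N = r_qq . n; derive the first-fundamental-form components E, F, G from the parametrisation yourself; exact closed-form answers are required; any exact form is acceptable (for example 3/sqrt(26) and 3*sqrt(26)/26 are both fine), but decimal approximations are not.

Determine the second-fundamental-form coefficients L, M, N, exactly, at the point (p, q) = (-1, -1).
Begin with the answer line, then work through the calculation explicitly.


Answer: L = 28*sqrt(29)/87, M = 0, N = -259*sqrt(29)/435

f = 37/6, f' = -23/6, f'' = 10/3, h' = -7/3, h'' = 0
E = 725/36, F = 0, G = 1369/36; answer radicand W^2 = 725/36
unnormalised second-form numerators: l = 70/9, m = 0, n = -259/18; L = l/sqrt(725/36), and similarly M = m/sqrt(W^2), N = n/sqrt(W^2)


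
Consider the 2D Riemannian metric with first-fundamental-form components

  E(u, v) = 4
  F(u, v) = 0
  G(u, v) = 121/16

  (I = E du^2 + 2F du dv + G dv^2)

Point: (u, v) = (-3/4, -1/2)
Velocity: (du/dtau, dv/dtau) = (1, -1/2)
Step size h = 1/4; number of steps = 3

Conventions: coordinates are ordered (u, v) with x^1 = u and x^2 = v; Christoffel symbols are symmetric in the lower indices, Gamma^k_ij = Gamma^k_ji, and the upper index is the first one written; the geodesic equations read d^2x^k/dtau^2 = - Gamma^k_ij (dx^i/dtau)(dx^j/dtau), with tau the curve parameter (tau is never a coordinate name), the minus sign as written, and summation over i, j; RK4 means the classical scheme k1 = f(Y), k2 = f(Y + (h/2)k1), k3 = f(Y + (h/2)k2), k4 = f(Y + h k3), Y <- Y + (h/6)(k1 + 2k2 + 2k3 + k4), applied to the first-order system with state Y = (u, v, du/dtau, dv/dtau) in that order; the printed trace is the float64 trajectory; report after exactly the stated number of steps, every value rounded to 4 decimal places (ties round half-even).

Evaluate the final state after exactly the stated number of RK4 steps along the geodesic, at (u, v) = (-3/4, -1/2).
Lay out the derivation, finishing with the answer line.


f(Y) = (du/dtau, dv/dtau, -Gamma^u_ij Y'^i Y'^j, -Gamma^v_ij Y'^i Y'^j) with the Gammas evaluated at the stage position; h = 0.250000; intermediate values shown to 6 dp
step 0: u = -0.7500, v = -0.5000, du/dtau = 1.0000, dv/dtau = -0.5000
step 1:
  k1: at (u, v) = (-0.750000, -0.500000), (du/dtau, dv/dtau) = (1.000000, -0.500000); Gamma_uuu = 0.000000, Gamma_uuv = 0.000000, Gamma_uvv = 0.000000, Gamma_vuu = 0.000000, Gamma_vuv = 0.000000, Gamma_vvv = 0.000000; k1 = (1.000000, -0.500000, 0.000000, 0.000000)
  k2: at (u, v) = (-0.625000, -0.562500), (du/dtau, dv/dtau) = (1.000000, -0.500000); Gamma_uuu = 0.000000, Gamma_uuv = 0.000000, Gamma_uvv = 0.000000, Gamma_vuu = 0.000000, Gamma_vuv = 0.000000, Gamma_vvv = 0.000000; k2 = (1.000000, -0.500000, 0.000000, 0.000000)
  k3: at (u, v) = (-0.625000, -0.562500), (du/dtau, dv/dtau) = (1.000000, -0.500000); Gamma_uuu = 0.000000, Gamma_uuv = 0.000000, Gamma_uvv = 0.000000, Gamma_vuu = 0.000000, Gamma_vuv = 0.000000, Gamma_vvv = 0.000000; k3 = (1.000000, -0.500000, 0.000000, 0.000000)
  k4: at (u, v) = (-0.500000, -0.625000), (du/dtau, dv/dtau) = (1.000000, -0.500000); Gamma_uuu = 0.000000, Gamma_uuv = 0.000000, Gamma_uvv = 0.000000, Gamma_vuu = 0.000000, Gamma_vuv = 0.000000, Gamma_vvv = 0.000000; k4 = (1.000000, -0.500000, 0.000000, 0.000000)
  Y <- Y + (h/6)(k1 + 2k2 + 2k3 + k4): u = -0.5000, v = -0.6250, du/dtau = 1.0000, dv/dtau = -0.5000
step 2:
  k1: at (u, v) = (-0.500000, -0.625000), (du/dtau, dv/dtau) = (1.000000, -0.500000); Gamma_uuu = 0.000000, Gamma_uuv = 0.000000, Gamma_uvv = 0.000000, Gamma_vuu = 0.000000, Gamma_vuv = 0.000000, Gamma_vvv = 0.000000; k1 = (1.000000, -0.500000, 0.000000, 0.000000)
  k2: at (u, v) = (-0.375000, -0.687500), (du/dtau, dv/dtau) = (1.000000, -0.500000); Gamma_uuu = 0.000000, Gamma_uuv = 0.000000, Gamma_uvv = 0.000000, Gamma_vuu = 0.000000, Gamma_vuv = 0.000000, Gamma_vvv = 0.000000; k2 = (1.000000, -0.500000, 0.000000, 0.000000)
  k3: at (u, v) = (-0.375000, -0.687500), (du/dtau, dv/dtau) = (1.000000, -0.500000); Gamma_uuu = 0.000000, Gamma_uuv = 0.000000, Gamma_uvv = 0.000000, Gamma_vuu = 0.000000, Gamma_vuv = 0.000000, Gamma_vvv = 0.000000; k3 = (1.000000, -0.500000, 0.000000, 0.000000)
  k4: at (u, v) = (-0.250000, -0.750000), (du/dtau, dv/dtau) = (1.000000, -0.500000); Gamma_uuu = 0.000000, Gamma_uuv = 0.000000, Gamma_uvv = 0.000000, Gamma_vuu = 0.000000, Gamma_vuv = 0.000000, Gamma_vvv = 0.000000; k4 = (1.000000, -0.500000, 0.000000, 0.000000)
  Y <- Y + (h/6)(k1 + 2k2 + 2k3 + k4): u = -0.2500, v = -0.7500, du/dtau = 1.0000, dv/dtau = -0.5000
step 3:
  k1: at (u, v) = (-0.250000, -0.750000), (du/dtau, dv/dtau) = (1.000000, -0.500000); Gamma_uuu = 0.000000, Gamma_uuv = 0.000000, Gamma_uvv = 0.000000, Gamma_vuu = 0.000000, Gamma_vuv = 0.000000, Gamma_vvv = 0.000000; k1 = (1.000000, -0.500000, 0.000000, 0.000000)
  k2: at (u, v) = (-0.125000, -0.812500), (du/dtau, dv/dtau) = (1.000000, -0.500000); Gamma_uuu = 0.000000, Gamma_uuv = 0.000000, Gamma_uvv = 0.000000, Gamma_vuu = 0.000000, Gamma_vuv = 0.000000, Gamma_vvv = 0.000000; k2 = (1.000000, -0.500000, 0.000000, 0.000000)
  k3: at (u, v) = (-0.125000, -0.812500), (du/dtau, dv/dtau) = (1.000000, -0.500000); Gamma_uuu = 0.000000, Gamma_uuv = 0.000000, Gamma_uvv = 0.000000, Gamma_vuu = 0.000000, Gamma_vuv = 0.000000, Gamma_vvv = 0.000000; k3 = (1.000000, -0.500000, 0.000000, 0.000000)
  k4: at (u, v) = (0.000000, -0.875000), (du/dtau, dv/dtau) = (1.000000, -0.500000); Gamma_uuu = 0.000000, Gamma_uuv = 0.000000, Gamma_uvv = 0.000000, Gamma_vuu = 0.000000, Gamma_vuv = 0.000000, Gamma_vvv = 0.000000; k4 = (1.000000, -0.500000, 0.000000, 0.000000)
  Y <- Y + (h/6)(k1 + 2k2 + 2k3 + k4): u = 0.0000, v = -0.8750, du/dtau = 1.0000, dv/dtau = -0.5000

Answer: u = 0.0000, v = -0.8750, du/dtau = 1.0000, dv/dtau = -0.5000


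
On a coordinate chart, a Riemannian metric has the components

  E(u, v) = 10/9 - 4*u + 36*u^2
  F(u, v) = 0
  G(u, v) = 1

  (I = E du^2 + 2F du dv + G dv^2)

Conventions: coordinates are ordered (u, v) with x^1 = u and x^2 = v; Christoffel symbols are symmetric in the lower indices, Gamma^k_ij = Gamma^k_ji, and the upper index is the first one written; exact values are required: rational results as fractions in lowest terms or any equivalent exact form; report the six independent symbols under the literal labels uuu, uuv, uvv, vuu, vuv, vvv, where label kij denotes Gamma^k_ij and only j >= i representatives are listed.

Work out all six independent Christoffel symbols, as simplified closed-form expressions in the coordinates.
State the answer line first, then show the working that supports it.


Answer: Gamma_uuu = (162*u - 9)/(162*u^2 - 18*u + 5), Gamma_uuv = 0, Gamma_uvv = 0, Gamma_vuu = 0, Gamma_vuv = 0, Gamma_vvv = 0

E = 10/9 - 4*u + 36*u^2; F = 0; G = 1
Gamma^k_ij = (1/2) g^{kl} (d_i g_jl + d_j g_il - d_l g_ij), with g^inv = (1/(EG-F^2)) [[G, -F], [-F, E]]
first partials: E_u = -4 + 72*u, E_v = 0, F_u = 0, F_v = 0, G_u = 0, G_v = 0
D = EG - F^2 = 10/9 - 4*u + 36*u^2
expanded: Gamma^u_uu = (G E_u - 2F F_u + F E_v)/(2D), Gamma^u_uv = (G E_v - F G_u)/(2D), Gamma^u_vv = (2G F_v - G G_u - F G_v)/(2D), Gamma^v_uu = (2E F_u - E E_v - F E_u)/(2D), Gamma^v_uv = (E G_u - F E_v)/(2D), Gamma^v_vv = (E G_v - 2F F_v + F G_u)/(2D); substitute and cancel common factors


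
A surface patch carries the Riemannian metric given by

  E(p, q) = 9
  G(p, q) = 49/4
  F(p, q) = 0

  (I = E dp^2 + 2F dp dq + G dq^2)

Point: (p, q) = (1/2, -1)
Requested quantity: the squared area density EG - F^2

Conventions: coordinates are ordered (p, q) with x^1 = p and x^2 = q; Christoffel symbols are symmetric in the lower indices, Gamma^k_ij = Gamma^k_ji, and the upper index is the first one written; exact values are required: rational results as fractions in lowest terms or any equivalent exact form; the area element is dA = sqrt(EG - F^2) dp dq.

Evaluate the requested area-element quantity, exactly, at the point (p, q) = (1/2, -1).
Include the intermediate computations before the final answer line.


E = 9, F = 0, G = 49/4; EG - F^2 = 441/4

Answer: EG - F^2 = 441/4


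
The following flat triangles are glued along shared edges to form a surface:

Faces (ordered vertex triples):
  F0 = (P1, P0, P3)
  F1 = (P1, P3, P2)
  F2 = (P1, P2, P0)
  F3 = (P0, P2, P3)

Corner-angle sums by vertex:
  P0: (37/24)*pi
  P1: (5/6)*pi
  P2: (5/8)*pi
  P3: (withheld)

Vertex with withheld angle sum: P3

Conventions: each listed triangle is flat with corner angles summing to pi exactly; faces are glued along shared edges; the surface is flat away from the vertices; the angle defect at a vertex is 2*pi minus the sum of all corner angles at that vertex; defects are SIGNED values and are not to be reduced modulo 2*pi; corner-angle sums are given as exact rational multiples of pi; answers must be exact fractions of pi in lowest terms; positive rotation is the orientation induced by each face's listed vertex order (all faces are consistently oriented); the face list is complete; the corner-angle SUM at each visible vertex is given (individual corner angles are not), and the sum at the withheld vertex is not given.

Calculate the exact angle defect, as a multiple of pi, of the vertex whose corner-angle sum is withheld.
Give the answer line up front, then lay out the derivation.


Answer: defect(P3) = pi

V = 4, E = 6, F = 4; chi = V - E + F = 2
Gauss-Bonnet: total defect = 2*pi*chi = 4*pi; visible defects sum to 3*pi


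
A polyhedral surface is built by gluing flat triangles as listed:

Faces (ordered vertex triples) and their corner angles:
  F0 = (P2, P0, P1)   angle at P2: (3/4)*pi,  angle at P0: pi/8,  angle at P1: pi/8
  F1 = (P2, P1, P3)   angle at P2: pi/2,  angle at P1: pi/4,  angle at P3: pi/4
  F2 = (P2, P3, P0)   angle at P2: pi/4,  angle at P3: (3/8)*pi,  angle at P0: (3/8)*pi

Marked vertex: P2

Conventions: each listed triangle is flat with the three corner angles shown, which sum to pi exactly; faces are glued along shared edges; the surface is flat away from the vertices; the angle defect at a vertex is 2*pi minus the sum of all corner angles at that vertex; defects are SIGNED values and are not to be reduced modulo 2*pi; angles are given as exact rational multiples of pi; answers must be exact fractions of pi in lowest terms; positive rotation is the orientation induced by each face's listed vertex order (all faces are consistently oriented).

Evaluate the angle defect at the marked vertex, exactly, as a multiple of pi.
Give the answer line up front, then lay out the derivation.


Answer: defect(P2) = pi/2

Sum of corner angles at P2: (3/2)*pi
defect = 2*pi - (3/2)*pi
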